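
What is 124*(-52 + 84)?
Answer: 3968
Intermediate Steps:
124*(-52 + 84) = 124*32 = 3968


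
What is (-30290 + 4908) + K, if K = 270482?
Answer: 245100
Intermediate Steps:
(-30290 + 4908) + K = (-30290 + 4908) + 270482 = -25382 + 270482 = 245100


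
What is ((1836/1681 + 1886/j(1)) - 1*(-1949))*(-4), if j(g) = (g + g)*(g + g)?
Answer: -16282786/1681 ≈ -9686.4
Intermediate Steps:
j(g) = 4*g² (j(g) = (2*g)*(2*g) = 4*g²)
((1836/1681 + 1886/j(1)) - 1*(-1949))*(-4) = ((1836/1681 + 1886/((4*1²))) - 1*(-1949))*(-4) = ((1836*(1/1681) + 1886/((4*1))) + 1949)*(-4) = ((1836/1681 + 1886/4) + 1949)*(-4) = ((1836/1681 + 1886*(¼)) + 1949)*(-4) = ((1836/1681 + 943/2) + 1949)*(-4) = (1588855/3362 + 1949)*(-4) = (8141393/3362)*(-4) = -16282786/1681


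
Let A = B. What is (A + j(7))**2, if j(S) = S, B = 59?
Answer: 4356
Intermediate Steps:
A = 59
(A + j(7))**2 = (59 + 7)**2 = 66**2 = 4356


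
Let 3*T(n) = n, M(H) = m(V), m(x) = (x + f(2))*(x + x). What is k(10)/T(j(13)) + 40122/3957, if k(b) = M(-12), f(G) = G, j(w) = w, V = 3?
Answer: 292572/17147 ≈ 17.063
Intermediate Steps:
m(x) = 2*x*(2 + x) (m(x) = (x + 2)*(x + x) = (2 + x)*(2*x) = 2*x*(2 + x))
M(H) = 30 (M(H) = 2*3*(2 + 3) = 2*3*5 = 30)
k(b) = 30
T(n) = n/3
k(10)/T(j(13)) + 40122/3957 = 30/(((1/3)*13)) + 40122/3957 = 30/(13/3) + 40122*(1/3957) = 30*(3/13) + 13374/1319 = 90/13 + 13374/1319 = 292572/17147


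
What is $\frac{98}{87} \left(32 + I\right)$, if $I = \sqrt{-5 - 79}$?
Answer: $\frac{3136}{87} + \frac{196 i \sqrt{21}}{87} \approx 36.046 + 10.324 i$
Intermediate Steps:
$I = 2 i \sqrt{21}$ ($I = \sqrt{-84} = 2 i \sqrt{21} \approx 9.1651 i$)
$\frac{98}{87} \left(32 + I\right) = \frac{98}{87} \left(32 + 2 i \sqrt{21}\right) = 98 \cdot \frac{1}{87} \left(32 + 2 i \sqrt{21}\right) = \frac{98 \left(32 + 2 i \sqrt{21}\right)}{87} = \frac{3136}{87} + \frac{196 i \sqrt{21}}{87}$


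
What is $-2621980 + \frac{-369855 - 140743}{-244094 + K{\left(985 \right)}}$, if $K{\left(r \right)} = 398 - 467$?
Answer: $- \frac{640189992142}{244163} \approx -2.622 \cdot 10^{6}$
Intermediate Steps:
$K{\left(r \right)} = -69$ ($K{\left(r \right)} = 398 - 467 = -69$)
$-2621980 + \frac{-369855 - 140743}{-244094 + K{\left(985 \right)}} = -2621980 + \frac{-369855 - 140743}{-244094 - 69} = -2621980 - \frac{510598}{-244163} = -2621980 - - \frac{510598}{244163} = -2621980 + \frac{510598}{244163} = - \frac{640189992142}{244163}$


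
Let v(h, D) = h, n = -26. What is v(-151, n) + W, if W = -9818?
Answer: -9969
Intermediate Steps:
v(-151, n) + W = -151 - 9818 = -9969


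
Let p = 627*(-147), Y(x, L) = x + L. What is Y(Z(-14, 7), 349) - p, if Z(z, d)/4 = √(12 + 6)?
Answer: 92518 + 12*√2 ≈ 92535.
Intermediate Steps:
Z(z, d) = 12*√2 (Z(z, d) = 4*√(12 + 6) = 4*√18 = 4*(3*√2) = 12*√2)
Y(x, L) = L + x
p = -92169
Y(Z(-14, 7), 349) - p = (349 + 12*√2) - 1*(-92169) = (349 + 12*√2) + 92169 = 92518 + 12*√2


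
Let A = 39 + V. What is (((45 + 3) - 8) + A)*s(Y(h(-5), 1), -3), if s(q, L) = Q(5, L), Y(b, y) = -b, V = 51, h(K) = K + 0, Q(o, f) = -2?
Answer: -260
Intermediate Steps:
h(K) = K
s(q, L) = -2
A = 90 (A = 39 + 51 = 90)
(((45 + 3) - 8) + A)*s(Y(h(-5), 1), -3) = (((45 + 3) - 8) + 90)*(-2) = ((48 - 8) + 90)*(-2) = (40 + 90)*(-2) = 130*(-2) = -260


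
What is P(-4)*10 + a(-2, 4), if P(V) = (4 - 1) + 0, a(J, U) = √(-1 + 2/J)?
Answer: 30 + I*√2 ≈ 30.0 + 1.4142*I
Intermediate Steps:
P(V) = 3 (P(V) = 3 + 0 = 3)
P(-4)*10 + a(-2, 4) = 3*10 + √((2 - 1*(-2))/(-2)) = 30 + √(-(2 + 2)/2) = 30 + √(-½*4) = 30 + √(-2) = 30 + I*√2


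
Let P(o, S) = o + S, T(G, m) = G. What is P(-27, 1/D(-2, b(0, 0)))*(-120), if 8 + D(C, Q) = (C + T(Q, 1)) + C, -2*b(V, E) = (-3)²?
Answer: 35720/11 ≈ 3247.3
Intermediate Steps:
b(V, E) = -9/2 (b(V, E) = -½*(-3)² = -½*9 = -9/2)
D(C, Q) = -8 + Q + 2*C (D(C, Q) = -8 + ((C + Q) + C) = -8 + (Q + 2*C) = -8 + Q + 2*C)
P(o, S) = S + o
P(-27, 1/D(-2, b(0, 0)))*(-120) = (1/(-8 - 9/2 + 2*(-2)) - 27)*(-120) = (1/(-8 - 9/2 - 4) - 27)*(-120) = (1/(-33/2) - 27)*(-120) = (-2/33 - 27)*(-120) = -893/33*(-120) = 35720/11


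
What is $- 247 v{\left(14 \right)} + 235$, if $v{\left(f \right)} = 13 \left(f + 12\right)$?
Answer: $-83251$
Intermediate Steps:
$v{\left(f \right)} = 156 + 13 f$ ($v{\left(f \right)} = 13 \left(12 + f\right) = 156 + 13 f$)
$- 247 v{\left(14 \right)} + 235 = - 247 \left(156 + 13 \cdot 14\right) + 235 = - 247 \left(156 + 182\right) + 235 = \left(-247\right) 338 + 235 = -83486 + 235 = -83251$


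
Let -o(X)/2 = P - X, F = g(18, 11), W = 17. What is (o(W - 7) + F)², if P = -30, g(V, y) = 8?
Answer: 7744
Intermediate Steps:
F = 8
o(X) = 60 + 2*X (o(X) = -2*(-30 - X) = 60 + 2*X)
(o(W - 7) + F)² = ((60 + 2*(17 - 7)) + 8)² = ((60 + 2*10) + 8)² = ((60 + 20) + 8)² = (80 + 8)² = 88² = 7744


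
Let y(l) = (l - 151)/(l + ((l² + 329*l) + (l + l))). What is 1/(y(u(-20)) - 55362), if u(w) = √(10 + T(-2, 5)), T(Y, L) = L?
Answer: -91520852625/5066777041904774 + 50147*√15/5066777041904774 ≈ -1.8063e-5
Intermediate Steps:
u(w) = √15 (u(w) = √(10 + 5) = √15)
y(l) = (-151 + l)/(l² + 332*l) (y(l) = (-151 + l)/(l + ((l² + 329*l) + 2*l)) = (-151 + l)/(l + (l² + 331*l)) = (-151 + l)/(l² + 332*l))
1/(y(u(-20)) - 55362) = 1/((-151 + √15)/((√15)*(332 + √15)) - 55362) = 1/((√15/15)*(-151 + √15)/(332 + √15) - 55362) = 1/(√15*(-151 + √15)/(15*(332 + √15)) - 55362) = 1/(-55362 + √15*(-151 + √15)/(15*(332 + √15)))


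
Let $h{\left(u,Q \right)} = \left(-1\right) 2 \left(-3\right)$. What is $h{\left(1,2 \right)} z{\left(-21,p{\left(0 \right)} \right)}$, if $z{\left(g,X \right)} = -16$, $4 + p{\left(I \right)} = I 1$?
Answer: $-96$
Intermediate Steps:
$p{\left(I \right)} = -4 + I$ ($p{\left(I \right)} = -4 + I 1 = -4 + I$)
$h{\left(u,Q \right)} = 6$ ($h{\left(u,Q \right)} = \left(-2\right) \left(-3\right) = 6$)
$h{\left(1,2 \right)} z{\left(-21,p{\left(0 \right)} \right)} = 6 \left(-16\right) = -96$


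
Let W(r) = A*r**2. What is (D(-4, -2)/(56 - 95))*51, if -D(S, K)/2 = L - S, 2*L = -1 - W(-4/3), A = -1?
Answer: 1343/117 ≈ 11.479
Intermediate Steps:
W(r) = -r**2
L = 7/18 (L = (-1 - (-1)*(-4/3)**2)/2 = (-1 - (-1)*16/9)/2 = (-1 - 1*(-16/9))/2 = (-1 + 16/9)/2 = (1/2)*(7/9) = 7/18 ≈ 0.38889)
D(S, K) = -7/9 + 2*S (D(S, K) = -2*(7/18 - S) = -7/9 + 2*S)
(D(-4, -2)/(56 - 95))*51 = ((-7/9 + 2*(-4))/(56 - 95))*51 = ((-7/9 - 8)/(-39))*51 = -1/39*(-79/9)*51 = (79/351)*51 = 1343/117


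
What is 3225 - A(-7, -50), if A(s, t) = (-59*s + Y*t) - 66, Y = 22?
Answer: 3978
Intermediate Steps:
A(s, t) = -66 - 59*s + 22*t (A(s, t) = (-59*s + 22*t) - 66 = -66 - 59*s + 22*t)
3225 - A(-7, -50) = 3225 - (-66 - 59*(-7) + 22*(-50)) = 3225 - (-66 + 413 - 1100) = 3225 - 1*(-753) = 3225 + 753 = 3978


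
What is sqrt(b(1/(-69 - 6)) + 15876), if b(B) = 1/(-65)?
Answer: sqrt(67076035)/65 ≈ 126.00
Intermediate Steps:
b(B) = -1/65
sqrt(b(1/(-69 - 6)) + 15876) = sqrt(-1/65 + 15876) = sqrt(1031939/65) = sqrt(67076035)/65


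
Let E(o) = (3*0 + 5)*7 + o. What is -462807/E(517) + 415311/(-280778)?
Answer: -21695879253/25831576 ≈ -839.90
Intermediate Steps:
E(o) = 35 + o (E(o) = (0 + 5)*7 + o = 5*7 + o = 35 + o)
-462807/E(517) + 415311/(-280778) = -462807/(35 + 517) + 415311/(-280778) = -462807/552 + 415311*(-1/280778) = -462807*1/552 - 415311/280778 = -154269/184 - 415311/280778 = -21695879253/25831576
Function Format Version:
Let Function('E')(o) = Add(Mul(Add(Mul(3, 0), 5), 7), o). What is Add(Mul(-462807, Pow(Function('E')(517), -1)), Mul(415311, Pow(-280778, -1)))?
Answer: Rational(-21695879253, 25831576) ≈ -839.90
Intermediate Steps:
Function('E')(o) = Add(35, o) (Function('E')(o) = Add(Mul(Add(0, 5), 7), o) = Add(Mul(5, 7), o) = Add(35, o))
Add(Mul(-462807, Pow(Function('E')(517), -1)), Mul(415311, Pow(-280778, -1))) = Add(Mul(-462807, Pow(Add(35, 517), -1)), Mul(415311, Pow(-280778, -1))) = Add(Mul(-462807, Pow(552, -1)), Mul(415311, Rational(-1, 280778))) = Add(Mul(-462807, Rational(1, 552)), Rational(-415311, 280778)) = Add(Rational(-154269, 184), Rational(-415311, 280778)) = Rational(-21695879253, 25831576)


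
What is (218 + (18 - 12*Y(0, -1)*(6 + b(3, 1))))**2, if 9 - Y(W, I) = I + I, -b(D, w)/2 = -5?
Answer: 3519376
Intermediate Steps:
b(D, w) = 10 (b(D, w) = -2*(-5) = 10)
Y(W, I) = 9 - 2*I (Y(W, I) = 9 - (I + I) = 9 - 2*I)
(218 + (18 - 12*Y(0, -1)*(6 + b(3, 1))))**2 = (218 + (18 - 12*(9 - 2*(-1))*(6 + 10)))**2 = (218 + (18 - 12*(9 + 2)*16))**2 = (218 + (18 - 132*16))**2 = (218 + (18 - 12*176))**2 = (218 + (18 - 2112))**2 = (218 - 2094)**2 = (-1876)**2 = 3519376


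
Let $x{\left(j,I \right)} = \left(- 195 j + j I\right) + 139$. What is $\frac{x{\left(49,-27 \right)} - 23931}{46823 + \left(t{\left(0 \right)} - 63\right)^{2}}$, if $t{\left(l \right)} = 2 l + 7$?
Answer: $- \frac{34670}{49959} \approx -0.69397$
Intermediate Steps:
$x{\left(j,I \right)} = 139 - 195 j + I j$ ($x{\left(j,I \right)} = \left(- 195 j + I j\right) + 139 = 139 - 195 j + I j$)
$t{\left(l \right)} = 7 + 2 l$
$\frac{x{\left(49,-27 \right)} - 23931}{46823 + \left(t{\left(0 \right)} - 63\right)^{2}} = \frac{\left(139 - 9555 - 1323\right) - 23931}{46823 + \left(\left(7 + 2 \cdot 0\right) - 63\right)^{2}} = \frac{\left(139 - 9555 - 1323\right) - 23931}{46823 + \left(\left(7 + 0\right) - 63\right)^{2}} = \frac{-10739 - 23931}{46823 + \left(7 - 63\right)^{2}} = - \frac{34670}{46823 + \left(-56\right)^{2}} = - \frac{34670}{46823 + 3136} = - \frac{34670}{49959}$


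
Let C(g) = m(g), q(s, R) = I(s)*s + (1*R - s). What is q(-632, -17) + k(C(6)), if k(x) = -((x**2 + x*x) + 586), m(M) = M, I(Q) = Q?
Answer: 399381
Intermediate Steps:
q(s, R) = R + s**2 - s (q(s, R) = s*s + (1*R - s) = s**2 + (R - s) = R + s**2 - s)
C(g) = g
k(x) = -586 - 2*x**2 (k(x) = -((x**2 + x**2) + 586) = -(2*x**2 + 586) = -(586 + 2*x**2) = -586 - 2*x**2)
q(-632, -17) + k(C(6)) = (-17 + (-632)**2 - 1*(-632)) + (-586 - 2*6**2) = (-17 + 399424 + 632) + (-586 - 2*36) = 400039 + (-586 - 72) = 400039 - 658 = 399381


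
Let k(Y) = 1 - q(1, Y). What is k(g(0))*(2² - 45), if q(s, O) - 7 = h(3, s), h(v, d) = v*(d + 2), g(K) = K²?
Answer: 615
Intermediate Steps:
h(v, d) = v*(2 + d)
q(s, O) = 13 + 3*s (q(s, O) = 7 + 3*(2 + s) = 7 + (6 + 3*s) = 13 + 3*s)
k(Y) = -15 (k(Y) = 1 - (13 + 3*1) = 1 - (13 + 3) = 1 - 1*16 = 1 - 16 = -15)
k(g(0))*(2² - 45) = -15*(2² - 45) = -15*(4 - 45) = -15*(-41) = 615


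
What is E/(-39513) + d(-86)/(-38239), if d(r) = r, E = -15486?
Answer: 198522424/503645869 ≈ 0.39417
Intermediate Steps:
E/(-39513) + d(-86)/(-38239) = -15486/(-39513) - 86/(-38239) = -15486*(-1/39513) - 86*(-1/38239) = 5162/13171 + 86/38239 = 198522424/503645869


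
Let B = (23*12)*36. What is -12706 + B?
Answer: -2770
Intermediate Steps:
B = 9936 (B = 276*36 = 9936)
-12706 + B = -12706 + 9936 = -2770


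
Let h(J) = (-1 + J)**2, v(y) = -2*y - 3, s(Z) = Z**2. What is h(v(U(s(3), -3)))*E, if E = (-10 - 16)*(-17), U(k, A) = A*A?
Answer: 213928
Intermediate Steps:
U(k, A) = A**2
v(y) = -3 - 2*y
E = 442 (E = -26*(-17) = 442)
h(v(U(s(3), -3)))*E = (-1 + (-3 - 2*(-3)**2))**2*442 = (-1 + (-3 - 2*9))**2*442 = (-1 + (-3 - 18))**2*442 = (-1 - 21)**2*442 = (-22)**2*442 = 484*442 = 213928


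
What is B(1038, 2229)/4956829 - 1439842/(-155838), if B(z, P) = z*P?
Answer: 3748806636647/386231158851 ≈ 9.7061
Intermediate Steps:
B(z, P) = P*z
B(1038, 2229)/4956829 - 1439842/(-155838) = (2229*1038)/4956829 - 1439842/(-155838) = 2313702*(1/4956829) - 1439842*(-1/155838) = 2313702/4956829 + 719921/77919 = 3748806636647/386231158851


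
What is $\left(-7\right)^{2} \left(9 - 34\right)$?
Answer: $-1225$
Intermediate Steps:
$\left(-7\right)^{2} \left(9 - 34\right) = 49 \left(-25\right) = -1225$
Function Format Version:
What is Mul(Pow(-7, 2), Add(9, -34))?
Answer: -1225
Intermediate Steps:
Mul(Pow(-7, 2), Add(9, -34)) = Mul(49, -25) = -1225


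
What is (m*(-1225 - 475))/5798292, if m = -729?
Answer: 6075/28423 ≈ 0.21374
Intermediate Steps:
(m*(-1225 - 475))/5798292 = -729*(-1225 - 475)/5798292 = -729*(-1700)*(1/5798292) = 1239300*(1/5798292) = 6075/28423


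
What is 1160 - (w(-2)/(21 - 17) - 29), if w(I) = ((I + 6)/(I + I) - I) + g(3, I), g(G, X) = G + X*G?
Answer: 2379/2 ≈ 1189.5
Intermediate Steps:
g(G, X) = G + G*X
w(I) = 3 + 2*I + (6 + I)/(2*I) (w(I) = ((I + 6)/(I + I) - I) + 3*(1 + I) = ((6 + I)/((2*I)) - I) + (3 + 3*I) = ((6 + I)*(1/(2*I)) - I) + (3 + 3*I) = ((6 + I)/(2*I) - I) + (3 + 3*I) = (-I + (6 + I)/(2*I)) + (3 + 3*I) = 3 + 2*I + (6 + I)/(2*I))
1160 - (w(-2)/(21 - 17) - 29) = 1160 - ((7/2 + 2*(-2) + 3/(-2))/(21 - 17) - 29) = 1160 - ((7/2 - 4 + 3*(-1/2))/4 - 29) = 1160 - ((7/2 - 4 - 3/2)*(1/4) - 29) = 1160 - (-2*1/4 - 29) = 1160 - (-1/2 - 29) = 1160 - 1*(-59/2) = 1160 + 59/2 = 2379/2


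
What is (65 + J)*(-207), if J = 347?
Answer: -85284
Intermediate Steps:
(65 + J)*(-207) = (65 + 347)*(-207) = 412*(-207) = -85284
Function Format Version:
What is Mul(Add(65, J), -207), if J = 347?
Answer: -85284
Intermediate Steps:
Mul(Add(65, J), -207) = Mul(Add(65, 347), -207) = Mul(412, -207) = -85284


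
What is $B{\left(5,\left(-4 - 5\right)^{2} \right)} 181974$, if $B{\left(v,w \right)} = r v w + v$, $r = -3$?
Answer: $-220188540$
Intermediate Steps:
$B{\left(v,w \right)} = v - 3 v w$ ($B{\left(v,w \right)} = - 3 v w + v = v - 3 v w$)
$B{\left(5,\left(-4 - 5\right)^{2} \right)} 181974 = 5 \left(1 - 3 \left(-4 - 5\right)^{2}\right) 181974 = 5 \left(1 - 3 \left(-9\right)^{2}\right) 181974 = 5 \left(1 - 243\right) 181974 = 5 \left(-242\right) 181974 = \left(-1210\right) 181974 = -220188540$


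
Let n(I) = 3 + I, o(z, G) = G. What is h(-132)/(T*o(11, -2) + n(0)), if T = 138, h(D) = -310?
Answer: 310/273 ≈ 1.1355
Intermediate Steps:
h(-132)/(T*o(11, -2) + n(0)) = -310/(138*(-2) + (3 + 0)) = -310/(-276 + 3) = -310/(-273) = -310*(-1/273) = 310/273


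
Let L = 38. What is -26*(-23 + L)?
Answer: -390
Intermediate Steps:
-26*(-23 + L) = -26*(-23 + 38) = -26*15 = -390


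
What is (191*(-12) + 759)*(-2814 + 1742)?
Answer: 1643376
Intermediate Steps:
(191*(-12) + 759)*(-2814 + 1742) = (-2292 + 759)*(-1072) = -1533*(-1072) = 1643376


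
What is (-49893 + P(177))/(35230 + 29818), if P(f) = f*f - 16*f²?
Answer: -129957/16262 ≈ -7.9915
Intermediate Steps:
P(f) = -15*f² (P(f) = f² - 16*f² = -15*f²)
(-49893 + P(177))/(35230 + 29818) = (-49893 - 15*177²)/(35230 + 29818) = (-49893 - 15*31329)/65048 = (-49893 - 469935)*(1/65048) = -519828*1/65048 = -129957/16262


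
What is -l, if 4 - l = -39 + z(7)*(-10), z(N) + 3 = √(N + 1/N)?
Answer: -13 - 50*√14/7 ≈ -39.726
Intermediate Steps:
z(N) = -3 + √(N + 1/N)
l = 13 + 50*√14/7 (l = 4 - (-39 + (-3 + √(7 + 1/7))*(-10)) = 4 - (-39 + (-3 + √(7 + ⅐))*(-10)) = 4 - (-39 + (-3 + √(50/7))*(-10)) = 4 - (-39 + (-3 + 5*√14/7)*(-10)) = 4 - (-39 + (30 - 50*√14/7)) = 4 - (-9 - 50*√14/7) = 4 + (9 + 50*√14/7) = 13 + 50*√14/7 ≈ 39.726)
-l = -(13 + 50*√14/7) = -13 - 50*√14/7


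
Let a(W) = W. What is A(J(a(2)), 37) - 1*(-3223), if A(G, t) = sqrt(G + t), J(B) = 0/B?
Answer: 3223 + sqrt(37) ≈ 3229.1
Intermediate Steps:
J(B) = 0
A(J(a(2)), 37) - 1*(-3223) = sqrt(0 + 37) - 1*(-3223) = sqrt(37) + 3223 = 3223 + sqrt(37)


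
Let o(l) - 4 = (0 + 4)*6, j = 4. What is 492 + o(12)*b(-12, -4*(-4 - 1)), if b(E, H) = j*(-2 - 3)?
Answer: -68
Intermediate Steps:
o(l) = 28 (o(l) = 4 + (0 + 4)*6 = 4 + 4*6 = 4 + 24 = 28)
b(E, H) = -20 (b(E, H) = 4*(-2 - 3) = 4*(-5) = -20)
492 + o(12)*b(-12, -4*(-4 - 1)) = 492 + 28*(-20) = 492 - 560 = -68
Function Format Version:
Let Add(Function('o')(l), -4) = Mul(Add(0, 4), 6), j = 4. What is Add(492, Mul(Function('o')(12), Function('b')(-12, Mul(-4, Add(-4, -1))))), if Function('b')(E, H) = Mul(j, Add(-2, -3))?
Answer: -68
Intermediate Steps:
Function('o')(l) = 28 (Function('o')(l) = Add(4, Mul(Add(0, 4), 6)) = Add(4, Mul(4, 6)) = Add(4, 24) = 28)
Function('b')(E, H) = -20 (Function('b')(E, H) = Mul(4, Add(-2, -3)) = Mul(4, -5) = -20)
Add(492, Mul(Function('o')(12), Function('b')(-12, Mul(-4, Add(-4, -1))))) = Add(492, Mul(28, -20)) = Add(492, -560) = -68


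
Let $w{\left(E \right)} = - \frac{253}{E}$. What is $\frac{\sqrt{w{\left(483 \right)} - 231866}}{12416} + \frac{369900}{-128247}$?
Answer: $- \frac{123300}{42749} + \frac{i \sqrt{102253137}}{260736} \approx -2.8843 + 0.038783 i$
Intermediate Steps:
$\frac{\sqrt{w{\left(483 \right)} - 231866}}{12416} + \frac{369900}{-128247} = \frac{\sqrt{- \frac{253}{483} - 231866}}{12416} + \frac{369900}{-128247} = \sqrt{\left(-253\right) \frac{1}{483} - 231866} \cdot \frac{1}{12416} + 369900 \left(- \frac{1}{128247}\right) = \sqrt{- \frac{11}{21} - 231866} \cdot \frac{1}{12416} - \frac{123300}{42749} = \sqrt{- \frac{4869197}{21}} \cdot \frac{1}{12416} - \frac{123300}{42749} = \frac{i \sqrt{102253137}}{21} \cdot \frac{1}{12416} - \frac{123300}{42749} = \frac{i \sqrt{102253137}}{260736} - \frac{123300}{42749} = - \frac{123300}{42749} + \frac{i \sqrt{102253137}}{260736}$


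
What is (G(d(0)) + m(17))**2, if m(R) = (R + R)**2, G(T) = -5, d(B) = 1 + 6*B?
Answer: 1324801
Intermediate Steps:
m(R) = 4*R**2 (m(R) = (2*R)**2 = 4*R**2)
(G(d(0)) + m(17))**2 = (-5 + 4*17**2)**2 = (-5 + 4*289)**2 = (-5 + 1156)**2 = 1151**2 = 1324801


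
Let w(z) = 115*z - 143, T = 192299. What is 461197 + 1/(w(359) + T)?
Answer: 107662288878/233441 ≈ 4.6120e+5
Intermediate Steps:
w(z) = -143 + 115*z
461197 + 1/(w(359) + T) = 461197 + 1/((-143 + 115*359) + 192299) = 461197 + 1/((-143 + 41285) + 192299) = 461197 + 1/(41142 + 192299) = 461197 + 1/233441 = 107662288878/233441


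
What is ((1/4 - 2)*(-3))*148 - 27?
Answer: 750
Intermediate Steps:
((1/4 - 2)*(-3))*148 - 27 = ((¼ - 2)*(-3))*148 - 27 = -7/4*(-3)*148 - 27 = (21/4)*148 - 27 = 777 - 27 = 750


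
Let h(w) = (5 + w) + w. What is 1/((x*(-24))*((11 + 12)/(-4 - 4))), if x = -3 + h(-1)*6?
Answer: 1/1035 ≈ 0.00096618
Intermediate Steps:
h(w) = 5 + 2*w
x = 15 (x = -3 + (5 + 2*(-1))*6 = -3 + (5 - 2)*6 = -3 + 3*6 = -3 + 18 = 15)
1/((x*(-24))*((11 + 12)/(-4 - 4))) = 1/((15*(-24))*((11 + 12)/(-4 - 4))) = 1/(-8280/(-8)) = 1/(-8280*(-1)/8) = 1/(-360*(-23/8)) = 1/1035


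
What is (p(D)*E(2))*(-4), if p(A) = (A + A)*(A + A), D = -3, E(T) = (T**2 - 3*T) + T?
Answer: 0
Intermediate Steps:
E(T) = T**2 - 2*T
p(A) = 4*A**2 (p(A) = (2*A)*(2*A) = 4*A**2)
(p(D)*E(2))*(-4) = ((4*(-3)**2)*(2*(-2 + 2)))*(-4) = ((4*9)*(2*0))*(-4) = (36*0)*(-4) = 0*(-4) = 0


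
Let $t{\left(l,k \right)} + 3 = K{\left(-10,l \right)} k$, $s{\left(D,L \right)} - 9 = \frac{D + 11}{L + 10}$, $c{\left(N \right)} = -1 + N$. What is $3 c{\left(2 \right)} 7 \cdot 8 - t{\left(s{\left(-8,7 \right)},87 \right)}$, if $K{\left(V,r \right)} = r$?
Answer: $- \frac{10665}{17} \approx -627.35$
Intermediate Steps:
$s{\left(D,L \right)} = 9 + \frac{11 + D}{10 + L}$ ($s{\left(D,L \right)} = 9 + \frac{D + 11}{L + 10} = 9 + \frac{11 + D}{10 + L}$)
$t{\left(l,k \right)} = -3 + k l$ ($t{\left(l,k \right)} = -3 + l k = -3 + k l$)
$3 c{\left(2 \right)} 7 \cdot 8 - t{\left(s{\left(-8,7 \right)},87 \right)} = 3 \left(-1 + 2\right) 7 \cdot 8 - \left(-3 + 87 \frac{101 - 8 + 9 \cdot 7}{10 + 7}\right) = 3 \cdot 1 \cdot 7 \cdot 8 - \left(-3 + 87 \frac{101 - 8 + 63}{17}\right) = 3 \cdot 7 \cdot 8 - \left(-3 + 87 \cdot \frac{1}{17} \cdot 156\right) = 3 \cdot 56 - \left(-3 + 87 \cdot \frac{156}{17}\right) = 168 - \left(-3 + \frac{13572}{17}\right) = 168 - \frac{13521}{17} = - \frac{10665}{17}$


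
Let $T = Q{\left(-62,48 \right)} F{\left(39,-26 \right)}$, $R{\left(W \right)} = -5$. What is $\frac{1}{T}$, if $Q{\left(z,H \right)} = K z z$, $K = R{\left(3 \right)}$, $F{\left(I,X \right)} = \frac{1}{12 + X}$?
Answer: $\frac{7}{9610} \approx 0.00072841$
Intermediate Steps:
$K = -5$
$Q{\left(z,H \right)} = - 5 z^{2}$ ($Q{\left(z,H \right)} = - 5 z z = - 5 z^{2}$)
$T = \frac{9610}{7}$ ($T = \frac{\left(-5\right) \left(-62\right)^{2}}{12 - 26} = \frac{\left(-5\right) 3844}{-14} = \left(-19220\right) \left(- \frac{1}{14}\right) = \frac{9610}{7} \approx 1372.9$)
$\frac{1}{T} = \frac{1}{\frac{9610}{7}} = \frac{7}{9610}$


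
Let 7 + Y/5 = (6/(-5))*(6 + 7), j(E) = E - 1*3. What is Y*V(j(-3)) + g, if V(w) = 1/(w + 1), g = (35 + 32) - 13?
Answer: 383/5 ≈ 76.600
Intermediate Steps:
j(E) = -3 + E (j(E) = E - 3 = -3 + E)
g = 54 (g = 67 - 13 = 54)
V(w) = 1/(1 + w)
Y = -113 (Y = -35 + 5*((6/(-5))*(6 + 7)) = -35 + 5*((6*(-⅕))*13) = -35 + 5*(-6/5*13) = -35 + 5*(-78/5) = -35 - 78 = -113)
Y*V(j(-3)) + g = -113/(1 + (-3 - 3)) + 54 = -113/(1 - 6) + 54 = -113/(-5) + 54 = -113*(-⅕) + 54 = 113/5 + 54 = 383/5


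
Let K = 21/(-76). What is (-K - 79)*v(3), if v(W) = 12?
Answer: -17949/19 ≈ -944.68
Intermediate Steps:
K = -21/76 (K = 21*(-1/76) = -21/76 ≈ -0.27632)
(-K - 79)*v(3) = (-1*(-21/76) - 79)*12 = (21/76 - 79)*12 = -5983/76*12 = -17949/19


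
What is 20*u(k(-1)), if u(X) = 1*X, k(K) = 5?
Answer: 100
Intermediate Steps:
u(X) = X
20*u(k(-1)) = 20*5 = 100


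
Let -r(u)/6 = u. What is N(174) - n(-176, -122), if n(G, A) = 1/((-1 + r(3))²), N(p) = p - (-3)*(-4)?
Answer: 58481/361 ≈ 162.00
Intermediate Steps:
r(u) = -6*u
N(p) = -12 + p (N(p) = p - 3*4 = p - 12 = -12 + p)
n(G, A) = 1/361 (n(G, A) = 1/((-1 - 6*3)²) = 1/((-1 - 18)²) = 1/((-19)²) = 1/361)
N(174) - n(-176, -122) = (-12 + 174) - 1*1/361 = 162 - 1/361 = 58481/361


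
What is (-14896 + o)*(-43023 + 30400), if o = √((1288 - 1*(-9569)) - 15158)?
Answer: 188032208 - 12623*I*√4301 ≈ 1.8803e+8 - 8.2784e+5*I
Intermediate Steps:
o = I*√4301 (o = √((1288 + 9569) - 15158) = √(10857 - 15158) = √(-4301) = I*√4301 ≈ 65.582*I)
(-14896 + o)*(-43023 + 30400) = (-14896 + I*√4301)*(-43023 + 30400) = (-14896 + I*√4301)*(-12623) = 188032208 - 12623*I*√4301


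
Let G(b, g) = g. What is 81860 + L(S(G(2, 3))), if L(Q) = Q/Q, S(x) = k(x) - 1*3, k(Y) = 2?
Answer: 81861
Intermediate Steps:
S(x) = -1 (S(x) = 2 - 1*3 = 2 - 3 = -1)
L(Q) = 1
81860 + L(S(G(2, 3))) = 81860 + 1 = 81861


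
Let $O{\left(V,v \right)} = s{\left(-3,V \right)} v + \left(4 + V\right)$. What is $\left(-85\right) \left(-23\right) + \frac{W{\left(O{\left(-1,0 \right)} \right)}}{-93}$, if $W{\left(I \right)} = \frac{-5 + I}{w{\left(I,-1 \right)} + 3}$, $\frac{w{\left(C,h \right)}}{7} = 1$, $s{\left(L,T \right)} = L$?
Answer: $\frac{909076}{465} \approx 1955.0$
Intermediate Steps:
$w{\left(C,h \right)} = 7$ ($w{\left(C,h \right)} = 7 \cdot 1 = 7$)
$O{\left(V,v \right)} = 4 + V - 3 v$ ($O{\left(V,v \right)} = - 3 v + \left(4 + V\right) = 4 + V - 3 v$)
$W{\left(I \right)} = - \frac{1}{2} + \frac{I}{10}$ ($W{\left(I \right)} = \frac{-5 + I}{7 + 3} = \frac{-5 + I}{10} = \left(-5 + I\right) \frac{1}{10} = - \frac{1}{2} + \frac{I}{10}$)
$\left(-85\right) \left(-23\right) + \frac{W{\left(O{\left(-1,0 \right)} \right)}}{-93} = \left(-85\right) \left(-23\right) + \frac{- \frac{1}{2} + \frac{4 - 1 - 0}{10}}{-93} = 1955 + \left(- \frac{1}{2} + \frac{4 - 1 + 0}{10}\right) \left(- \frac{1}{93}\right) = 1955 + \left(- \frac{1}{2} + \frac{1}{10} \cdot 3\right) \left(- \frac{1}{93}\right) = 1955 + \left(- \frac{1}{2} + \frac{3}{10}\right) \left(- \frac{1}{93}\right) = 1955 - - \frac{1}{465} = 1955 + \frac{1}{465} = \frac{909076}{465}$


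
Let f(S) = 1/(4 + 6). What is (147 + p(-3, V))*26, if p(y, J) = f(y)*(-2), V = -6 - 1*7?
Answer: 19084/5 ≈ 3816.8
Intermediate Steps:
f(S) = 1/10
V = -13 (V = -6 - 7 = -13)
p(y, J) = -1/5 (p(y, J) = (1/10)*(-2) = -1/5)
(147 + p(-3, V))*26 = (147 - 1/5)*26 = (734/5)*26 = 19084/5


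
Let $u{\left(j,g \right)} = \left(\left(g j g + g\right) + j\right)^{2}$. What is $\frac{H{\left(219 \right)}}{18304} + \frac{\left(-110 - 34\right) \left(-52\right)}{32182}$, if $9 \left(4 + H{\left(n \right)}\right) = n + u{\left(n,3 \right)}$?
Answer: $\frac{3250222579}{110448624} \approx 29.427$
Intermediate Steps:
$u{\left(j,g \right)} = \left(g + j + j g^{2}\right)^{2}$ ($u{\left(j,g \right)} = \left(\left(j g^{2} + g\right) + j\right)^{2} = \left(\left(g + j g^{2}\right) + j\right)^{2} = \left(g + j + j g^{2}\right)^{2}$)
$H{\left(n \right)} = -4 + \frac{n}{9} + \frac{\left(3 + 10 n\right)^{2}}{9}$ ($H{\left(n \right)} = -4 + \frac{n + \left(3 + n + n 3^{2}\right)^{2}}{9} = -4 + \frac{n + \left(3 + n + n 9\right)^{2}}{9} = -4 + \frac{n + \left(3 + n + 9 n\right)^{2}}{9} = -4 + \frac{n + \left(3 + 10 n\right)^{2}}{9} = -4 + \left(\frac{n}{9} + \frac{\left(3 + 10 n\right)^{2}}{9}\right) = -4 + \frac{n}{9} + \frac{\left(3 + 10 n\right)^{2}}{9}$)
$\frac{H{\left(219 \right)}}{18304} + \frac{\left(-110 - 34\right) \left(-52\right)}{32182} = \frac{-4 + \frac{1}{9} \cdot 219 + \frac{\left(3 + 10 \cdot 219\right)^{2}}{9}}{18304} + \frac{\left(-110 - 34\right) \left(-52\right)}{32182} = \left(-4 + \frac{73}{3} + \frac{\left(3 + 2190\right)^{2}}{9}\right) \frac{1}{18304} + \left(-144\right) \left(-52\right) \frac{1}{32182} = \left(-4 + \frac{73}{3} + \frac{2193^{2}}{9}\right) \frac{1}{18304} + 7488 \cdot \frac{1}{32182} = \left(-4 + \frac{73}{3} + \frac{1}{9} \cdot 4809249\right) \frac{1}{18304} + \frac{3744}{16091} = \left(-4 + \frac{73}{3} + 534361\right) \frac{1}{18304} + \frac{3744}{16091} = \frac{1603144}{3} \cdot \frac{1}{18304} + \frac{3744}{16091} = \frac{200393}{6864} + \frac{3744}{16091} = \frac{3250222579}{110448624}$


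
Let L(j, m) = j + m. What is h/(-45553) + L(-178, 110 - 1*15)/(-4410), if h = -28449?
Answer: 129240989/200888730 ≈ 0.64335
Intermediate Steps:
h/(-45553) + L(-178, 110 - 1*15)/(-4410) = -28449/(-45553) + (-178 + (110 - 1*15))/(-4410) = -28449*(-1/45553) + (-178 + (110 - 15))*(-1/4410) = 28449/45553 + (-178 + 95)*(-1/4410) = 28449/45553 - 83*(-1/4410) = 28449/45553 + 83/4410 = 129240989/200888730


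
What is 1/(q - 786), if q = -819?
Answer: -1/1605 ≈ -0.00062305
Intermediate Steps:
1/(q - 786) = 1/(-819 - 786) = 1/(-1605) = -1/1605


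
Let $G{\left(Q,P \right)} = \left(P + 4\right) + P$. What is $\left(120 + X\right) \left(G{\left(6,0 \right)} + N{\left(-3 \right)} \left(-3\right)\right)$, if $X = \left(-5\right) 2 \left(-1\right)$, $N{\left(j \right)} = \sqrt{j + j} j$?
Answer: $520 + 1170 i \sqrt{6} \approx 520.0 + 2865.9 i$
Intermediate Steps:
$G{\left(Q,P \right)} = 4 + 2 P$ ($G{\left(Q,P \right)} = \left(4 + P\right) + P = 4 + 2 P$)
$N{\left(j \right)} = \sqrt{2} j^{\frac{3}{2}}$ ($N{\left(j \right)} = \sqrt{2 j} j = \sqrt{2} \sqrt{j} j = \sqrt{2} j^{\frac{3}{2}}$)
$X = 10$ ($X = \left(-10\right) \left(-1\right) = 10$)
$\left(120 + X\right) \left(G{\left(6,0 \right)} + N{\left(-3 \right)} \left(-3\right)\right) = \left(120 + 10\right) \left(\left(4 + 2 \cdot 0\right) + \sqrt{2} \left(-3\right)^{\frac{3}{2}} \left(-3\right)\right) = 130 \left(\left(4 + 0\right) + \sqrt{2} \left(- 3 i \sqrt{3}\right) \left(-3\right)\right) = 130 \left(4 + - 3 i \sqrt{6} \left(-3\right)\right) = 130 \left(4 + 9 i \sqrt{6}\right) = 520 + 1170 i \sqrt{6}$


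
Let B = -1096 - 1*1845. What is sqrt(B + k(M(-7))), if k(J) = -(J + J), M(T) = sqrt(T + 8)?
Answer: 3*I*sqrt(327) ≈ 54.249*I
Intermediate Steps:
M(T) = sqrt(8 + T)
B = -2941 (B = -1096 - 1845 = -2941)
k(J) = -2*J
sqrt(B + k(M(-7))) = sqrt(-2941 - 2*sqrt(8 - 7)) = sqrt(-2941 - 2*sqrt(1)) = sqrt(-2941 - 2*1) = sqrt(-2941 - 2) = sqrt(-2943) = 3*I*sqrt(327)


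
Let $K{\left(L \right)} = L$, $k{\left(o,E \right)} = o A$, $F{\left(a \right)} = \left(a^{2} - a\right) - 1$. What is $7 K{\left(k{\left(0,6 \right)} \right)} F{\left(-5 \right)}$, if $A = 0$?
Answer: $0$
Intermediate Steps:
$F{\left(a \right)} = -1 + a^{2} - a$
$k{\left(o,E \right)} = 0$ ($k{\left(o,E \right)} = o 0 = 0$)
$7 K{\left(k{\left(0,6 \right)} \right)} F{\left(-5 \right)} = 7 \cdot 0 \left(-1 + \left(-5\right)^{2} - -5\right) = 0 \left(-1 + 25 + 5\right) = 0 \cdot 29 = 0$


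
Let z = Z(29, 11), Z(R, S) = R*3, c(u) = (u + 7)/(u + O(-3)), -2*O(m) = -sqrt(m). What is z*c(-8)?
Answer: 2784/259 + 174*I*sqrt(3)/259 ≈ 10.749 + 1.1636*I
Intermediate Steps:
O(m) = sqrt(m)/2 (O(m) = -(-1)*sqrt(m)/2 = sqrt(m)/2)
c(u) = (7 + u)/(u + I*sqrt(3)/2) (c(u) = (u + 7)/(u + sqrt(-3)/2) = (7 + u)/(u + (I*sqrt(3))/2) = (7 + u)/(u + I*sqrt(3)/2))
Z(R, S) = 3*R
z = 87 (z = 3*29 = 87)
z*c(-8) = 87*(2*(7 - 8)/(2*(-8) + I*sqrt(3))) = 87*(2*(-1)/(-16 + I*sqrt(3))) = 87*(-2/(-16 + I*sqrt(3))) = -174/(-16 + I*sqrt(3))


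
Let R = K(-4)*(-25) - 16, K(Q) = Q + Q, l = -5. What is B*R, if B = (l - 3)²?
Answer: 11776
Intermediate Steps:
K(Q) = 2*Q
B = 64 (B = (-5 - 3)² = (-8)² = 64)
R = 184 (R = (2*(-4))*(-25) - 16 = -8*(-25) - 16 = 200 - 16 = 184)
B*R = 64*184 = 11776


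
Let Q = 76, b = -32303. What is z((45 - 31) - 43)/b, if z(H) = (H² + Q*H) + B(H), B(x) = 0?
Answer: 1363/32303 ≈ 0.042194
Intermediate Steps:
z(H) = H² + 76*H (z(H) = (H² + 76*H) + 0 = H² + 76*H)
z((45 - 31) - 43)/b = (((45 - 31) - 43)*(76 + ((45 - 31) - 43)))/(-32303) = ((14 - 43)*(76 + (14 - 43)))*(-1/32303) = -29*(76 - 29)*(-1/32303) = -29*47*(-1/32303) = -1363*(-1/32303) = 1363/32303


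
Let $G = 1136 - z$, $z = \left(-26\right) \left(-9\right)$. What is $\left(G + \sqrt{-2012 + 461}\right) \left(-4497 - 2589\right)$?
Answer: $-6391572 - 7086 i \sqrt{1551} \approx -6.3916 \cdot 10^{6} - 2.7907 \cdot 10^{5} i$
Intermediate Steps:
$z = 234$
$G = 902$ ($G = 1136 - 234 = 902$)
$\left(G + \sqrt{-2012 + 461}\right) \left(-4497 - 2589\right) = \left(902 + \sqrt{-2012 + 461}\right) \left(-4497 - 2589\right) = \left(902 + \sqrt{-1551}\right) \left(-7086\right) = \left(902 + i \sqrt{1551}\right) \left(-7086\right) = -6391572 - 7086 i \sqrt{1551}$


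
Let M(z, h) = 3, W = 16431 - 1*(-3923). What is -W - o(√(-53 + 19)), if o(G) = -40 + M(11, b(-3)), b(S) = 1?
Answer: -20317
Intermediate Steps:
W = 20354 (W = 16431 + 3923 = 20354)
o(G) = -37 (o(G) = -40 + 3 = -37)
-W - o(√(-53 + 19)) = -1*20354 - 1*(-37) = -20354 + 37 = -20317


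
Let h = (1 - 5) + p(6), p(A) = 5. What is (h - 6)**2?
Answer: 25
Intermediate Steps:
h = 1 (h = (1 - 5) + 5 = -4 + 5 = 1)
(h - 6)**2 = (1 - 6)**2 = (-5)**2 = 25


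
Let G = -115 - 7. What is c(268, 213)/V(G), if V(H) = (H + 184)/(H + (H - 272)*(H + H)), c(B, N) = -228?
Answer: -10945596/31 ≈ -3.5308e+5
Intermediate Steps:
G = -122
V(H) = (184 + H)/(H + 2*H*(-272 + H)) (V(H) = (184 + H)/(H + (-272 + H)*(2*H)) = (184 + H)/(H + 2*H*(-272 + H)))
c(268, 213)/V(G) = -228*(-122*(-543 + 2*(-122))/(184 - 122)) = -228/((-1/122*62/(-543 - 244))) = -228/((-1/122*62/(-787))) = -228/((-1/122*(-1/787)*62)) = -228/31/48007 = -228*48007/31 = -10945596/31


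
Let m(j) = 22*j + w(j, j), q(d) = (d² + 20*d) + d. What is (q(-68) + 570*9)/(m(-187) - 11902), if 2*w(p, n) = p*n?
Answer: 16652/2937 ≈ 5.6697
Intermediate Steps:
q(d) = d² + 21*d
w(p, n) = n*p/2 (w(p, n) = (p*n)/2 = (n*p)/2 = n*p/2)
m(j) = j²/2 + 22*j (m(j) = 22*j + j*j/2 = 22*j + j²/2 = j²/2 + 22*j)
(q(-68) + 570*9)/(m(-187) - 11902) = (-68*(21 - 68) + 570*9)/((½)*(-187)*(44 - 187) - 11902) = (-68*(-47) + 5130)/((½)*(-187)*(-143) - 11902) = (3196 + 5130)/(26741/2 - 11902) = 8326/(2937/2) = 8326*(2/2937) = 16652/2937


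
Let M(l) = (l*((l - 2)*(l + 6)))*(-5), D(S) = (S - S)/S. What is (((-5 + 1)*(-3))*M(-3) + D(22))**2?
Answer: 7290000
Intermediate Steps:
D(S) = 0 (D(S) = 0/S = 0)
M(l) = -5*l*(-2 + l)*(6 + l) (M(l) = (l*((-2 + l)*(6 + l)))*(-5) = (l*(-2 + l)*(6 + l))*(-5) = -5*l*(-2 + l)*(6 + l))
(((-5 + 1)*(-3))*M(-3) + D(22))**2 = (((-5 + 1)*(-3))*(5*(-3)*(12 - 1*(-3)**2 - 4*(-3))) + 0)**2 = ((-4*(-3))*(5*(-3)*(12 - 1*9 + 12)) + 0)**2 = (12*(5*(-3)*(12 - 9 + 12)) + 0)**2 = (12*(5*(-3)*15) + 0)**2 = (12*(-225) + 0)**2 = (-2700 + 0)**2 = (-2700)**2 = 7290000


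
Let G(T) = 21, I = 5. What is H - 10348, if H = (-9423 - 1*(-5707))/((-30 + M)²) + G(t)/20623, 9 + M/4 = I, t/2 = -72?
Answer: -112911346974/10909567 ≈ -10350.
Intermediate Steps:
t = -144 (t = 2*(-72) = -144)
M = -16 (M = -36 + 4*5 = -36 + 20 = -16)
H = -19147658/10909567 (H = (-9423 - 1*(-5707))/((-30 - 16)²) + 21/20623 = (-9423 + 5707)/((-46)²) + 21*(1/20623) = -3716/2116 + 21/20623 = -3716*1/2116 + 21/20623 = -929/529 + 21/20623 = -19147658/10909567 ≈ -1.7551)
H - 10348 = -19147658/10909567 - 10348 = -112911346974/10909567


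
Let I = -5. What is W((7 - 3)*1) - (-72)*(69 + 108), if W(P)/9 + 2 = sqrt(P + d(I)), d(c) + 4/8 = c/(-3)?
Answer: 12726 + 3*sqrt(186)/2 ≈ 12746.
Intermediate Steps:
d(c) = -1/2 - c/3 (d(c) = -1/2 + c/(-3) = -1/2 + c*(-1/3) = -1/2 - c/3)
W(P) = -18 + 9*sqrt(7/6 + P) (W(P) = -18 + 9*sqrt(P + (-1/2 - 1/3*(-5))) = -18 + 9*sqrt(P + (-1/2 + 5/3)) = -18 + 9*sqrt(P + 7/6) = -18 + 9*sqrt(7/6 + P))
W((7 - 3)*1) - (-72)*(69 + 108) = (-18 + 3*sqrt(42 + 36*((7 - 3)*1))/2) - (-72)*(69 + 108) = (-18 + 3*sqrt(42 + 36*(4*1))/2) - (-72)*177 = (-18 + 3*sqrt(42 + 36*4)/2) - 1*(-12744) = (-18 + 3*sqrt(42 + 144)/2) + 12744 = (-18 + 3*sqrt(186)/2) + 12744 = 12726 + 3*sqrt(186)/2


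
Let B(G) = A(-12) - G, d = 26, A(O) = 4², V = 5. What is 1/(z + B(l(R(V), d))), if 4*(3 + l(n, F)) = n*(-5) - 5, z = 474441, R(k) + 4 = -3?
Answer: 2/948905 ≈ 2.1077e-6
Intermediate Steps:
A(O) = 16
R(k) = -7 (R(k) = -4 - 3 = -7)
l(n, F) = -17/4 - 5*n/4 (l(n, F) = -3 + (n*(-5) - 5)/4 = -3 + (-5*n - 5)/4 = -3 + (-5 - 5*n)/4 = -3 + (-5/4 - 5*n/4) = -17/4 - 5*n/4)
B(G) = 16 - G
1/(z + B(l(R(V), d))) = 1/(474441 + (16 - (-17/4 - 5/4*(-7)))) = 1/(474441 + (16 - (-17/4 + 35/4))) = 1/(474441 + (16 - 1*9/2)) = 1/(474441 + (16 - 9/2)) = 1/(474441 + 23/2) = 1/(948905/2) = 2/948905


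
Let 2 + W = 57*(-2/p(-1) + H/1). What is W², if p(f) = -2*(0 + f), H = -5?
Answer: 118336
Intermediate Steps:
p(f) = -2*f
W = -344 (W = -2 + 57*(-2/((-2*(-1))) - 5/1) = -2 + 57*(-2/2 - 5*1) = -2 + 57*(-2*½ - 5) = -2 + 57*(-1 - 5) = -2 + 57*(-6) = -2 - 342 = -344)
W² = (-344)² = 118336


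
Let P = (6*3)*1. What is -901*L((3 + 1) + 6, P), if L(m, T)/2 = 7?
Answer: -12614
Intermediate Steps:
P = 18 (P = 18*1 = 18)
L(m, T) = 14 (L(m, T) = 2*7 = 14)
-901*L((3 + 1) + 6, P) = -901*14 = -12614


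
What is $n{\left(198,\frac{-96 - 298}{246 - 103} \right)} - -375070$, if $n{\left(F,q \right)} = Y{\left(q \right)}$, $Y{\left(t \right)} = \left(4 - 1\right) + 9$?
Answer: $375082$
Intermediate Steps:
$Y{\left(t \right)} = 12$ ($Y{\left(t \right)} = 3 + 9 = 12$)
$n{\left(F,q \right)} = 12$
$n{\left(198,\frac{-96 - 298}{246 - 103} \right)} - -375070 = 12 - -375070 = 12 + 375070 = 375082$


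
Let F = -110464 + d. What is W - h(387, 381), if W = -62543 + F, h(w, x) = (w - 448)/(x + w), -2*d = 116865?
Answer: -177745475/768 ≈ -2.3144e+5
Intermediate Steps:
d = -116865/2 (d = -1/2*116865 = -116865/2 ≈ -58433.)
F = -337793/2 (F = -110464 - 116865/2 = -337793/2 ≈ -1.6890e+5)
h(w, x) = (-448 + w)/(w + x)
W = -462879/2 (W = -62543 - 337793/2 = -462879/2 ≈ -2.3144e+5)
W - h(387, 381) = -462879/2 - (-448 + 387)/(387 + 381) = -462879/2 - (-61)/768 = -462879/2 - 1*(-61/768) = -462879/2 + 61/768 = -177745475/768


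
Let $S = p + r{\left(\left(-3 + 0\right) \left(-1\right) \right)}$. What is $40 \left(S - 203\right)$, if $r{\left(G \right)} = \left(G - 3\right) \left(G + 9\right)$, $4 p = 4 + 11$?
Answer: $-7970$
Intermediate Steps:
$p = \frac{15}{4}$ ($p = \frac{4 + 11}{4} = \frac{1}{4} \cdot 15 = \frac{15}{4} \approx 3.75$)
$r{\left(G \right)} = \left(-3 + G\right) \left(9 + G\right)$ ($r{\left(G \right)} = \left(G - 3\right) \left(9 + G\right) = \left(-3 + G\right) \left(9 + G\right)$)
$S = \frac{15}{4}$ ($S = \frac{15}{4} + \left(-27 + \left(\left(-3 + 0\right) \left(-1\right)\right)^{2} + 6 \left(-3 + 0\right) \left(-1\right)\right) = \frac{15}{4} + \left(-27 + \left(\left(-3\right) \left(-1\right)\right)^{2} + 6 \left(\left(-3\right) \left(-1\right)\right)\right) = \frac{15}{4} + \left(-27 + 3^{2} + 6 \cdot 3\right) = \frac{15}{4} + \left(-27 + 9 + 18\right) = \frac{15}{4} + 0 = \frac{15}{4} \approx 3.75$)
$40 \left(S - 203\right) = 40 \left(\frac{15}{4} - 203\right) = 40 \left(- \frac{797}{4}\right) = -7970$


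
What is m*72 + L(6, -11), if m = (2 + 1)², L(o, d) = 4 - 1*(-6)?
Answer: 658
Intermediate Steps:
L(o, d) = 10 (L(o, d) = 4 + 6 = 10)
m = 9 (m = 3² = 9)
m*72 + L(6, -11) = 9*72 + 10 = 648 + 10 = 658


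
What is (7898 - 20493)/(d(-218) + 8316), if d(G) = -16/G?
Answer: -1372855/906452 ≈ -1.5145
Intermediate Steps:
(7898 - 20493)/(d(-218) + 8316) = (7898 - 20493)/(-16/(-218) + 8316) = -12595/(-16*(-1/218) + 8316) = -12595/(8/109 + 8316) = -12595/906452/109 = -12595*109/906452 = -1372855/906452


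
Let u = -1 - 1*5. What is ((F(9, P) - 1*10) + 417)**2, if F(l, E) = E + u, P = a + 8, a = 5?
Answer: 171396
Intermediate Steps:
u = -6 (u = -1 - 5 = -6)
P = 13 (P = 5 + 8 = 13)
F(l, E) = -6 + E (F(l, E) = E - 6 = -6 + E)
((F(9, P) - 1*10) + 417)**2 = (((-6 + 13) - 1*10) + 417)**2 = ((7 - 10) + 417)**2 = (-3 + 417)**2 = 414**2 = 171396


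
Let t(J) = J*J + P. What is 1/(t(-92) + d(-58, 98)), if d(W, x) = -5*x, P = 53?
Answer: 1/8027 ≈ 0.00012458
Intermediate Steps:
t(J) = 53 + J² (t(J) = J*J + 53 = J² + 53 = 53 + J²)
1/(t(-92) + d(-58, 98)) = 1/((53 + (-92)²) - 5*98) = 1/((53 + 8464) - 490) = 1/(8517 - 490) = 1/8027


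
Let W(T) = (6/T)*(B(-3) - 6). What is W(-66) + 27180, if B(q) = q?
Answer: 298989/11 ≈ 27181.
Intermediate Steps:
W(T) = -54/T (W(T) = (6/T)*(-3 - 6) = (6/T)*(-9) = -54/T)
W(-66) + 27180 = -54/(-66) + 27180 = -54*(-1/66) + 27180 = 9/11 + 27180 = 298989/11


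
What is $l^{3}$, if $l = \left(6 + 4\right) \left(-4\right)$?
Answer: $-64000$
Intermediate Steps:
$l = -40$ ($l = 10 \left(-4\right) = -40$)
$l^{3} = \left(-40\right)^{3} = -64000$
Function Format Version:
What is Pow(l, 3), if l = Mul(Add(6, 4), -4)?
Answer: -64000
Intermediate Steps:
l = -40 (l = Mul(10, -4) = -40)
Pow(l, 3) = Pow(-40, 3) = -64000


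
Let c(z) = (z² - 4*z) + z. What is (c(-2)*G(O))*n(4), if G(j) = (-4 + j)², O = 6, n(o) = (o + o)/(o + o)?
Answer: 40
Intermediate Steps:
n(o) = 1 (n(o) = (2*o)/((2*o)) = (2*o)*(1/(2*o)) = 1)
c(z) = z² - 3*z
(c(-2)*G(O))*n(4) = ((-2*(-3 - 2))*(-4 + 6)²)*1 = (-2*(-5)*2²)*1 = (10*4)*1 = 40*1 = 40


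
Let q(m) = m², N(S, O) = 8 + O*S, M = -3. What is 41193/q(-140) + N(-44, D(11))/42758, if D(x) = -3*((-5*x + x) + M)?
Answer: 819944347/419028400 ≈ 1.9568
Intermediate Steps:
D(x) = 9 + 12*x (D(x) = -3*((-5*x + x) - 3) = -3*(-4*x - 3) = -3*(-3 - 4*x) = 9 + 12*x)
41193/q(-140) + N(-44, D(11))/42758 = 41193/((-140)²) + (8 + (9 + 12*11)*(-44))/42758 = 41193/19600 + (8 + (9 + 132)*(-44))*(1/42758) = 41193*(1/19600) + (8 + 141*(-44))*(1/42758) = 41193/19600 + (8 - 6204)*(1/42758) = 41193/19600 - 6196*1/42758 = 41193/19600 - 3098/21379 = 819944347/419028400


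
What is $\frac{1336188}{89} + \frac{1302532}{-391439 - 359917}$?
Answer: $\frac{250959236395}{16717671} \approx 15012.0$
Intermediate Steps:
$\frac{1336188}{89} + \frac{1302532}{-391439 - 359917} = 1336188 \cdot \frac{1}{89} + \frac{1302532}{-391439 - 359917} = \frac{1336188}{89} + \frac{1302532}{-751356} = \frac{1336188}{89} + 1302532 \left(- \frac{1}{751356}\right) = \frac{1336188}{89} - \frac{325633}{187839} = \frac{250959236395}{16717671}$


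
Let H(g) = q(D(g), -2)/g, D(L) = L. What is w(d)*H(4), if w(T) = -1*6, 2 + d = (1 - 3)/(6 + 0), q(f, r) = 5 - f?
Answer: -3/2 ≈ -1.5000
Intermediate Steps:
H(g) = (5 - g)/g
d = -7/3 (d = -2 + (1 - 3)/(6 + 0) = -2 - 2/6 = -2 - 2*1/6 = -2 - 1/3 = -7/3 ≈ -2.3333)
w(T) = -6
w(d)*H(4) = -6*(5 - 1*4)/4 = -3*(5 - 4)/2 = -3/2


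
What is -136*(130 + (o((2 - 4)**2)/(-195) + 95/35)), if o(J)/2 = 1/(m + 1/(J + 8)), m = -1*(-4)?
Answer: -57485432/3185 ≈ -18049.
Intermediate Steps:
m = 4
o(J) = 2/(4 + 1/(8 + J)) (o(J) = 2/(4 + 1/(J + 8)) = 2/(4 + 1/(8 + J)))
-136*(130 + (o((2 - 4)**2)/(-195) + 95/35)) = -136*(130 + ((2*(8 + (2 - 4)**2)/(33 + 4*(2 - 4)**2))/(-195) + 95/35)) = -136*(130 + ((2*(8 + (-2)**2)/(33 + 4*(-2)**2))*(-1/195) + 95*(1/35))) = -136*(130 + ((2*(8 + 4)/(33 + 4*4))*(-1/195) + 19/7)) = -136*(130 + ((2*12/(33 + 16))*(-1/195) + 19/7)) = -136*(130 + ((2*12/49)*(-1/195) + 19/7)) = -136*(130 + ((2*(1/49)*12)*(-1/195) + 19/7)) = -136*(130 + ((24/49)*(-1/195) + 19/7)) = -136*(130 + (-8/3185 + 19/7)) = -136*(130 + 8637/3185) = -136*422687/3185 = -57485432/3185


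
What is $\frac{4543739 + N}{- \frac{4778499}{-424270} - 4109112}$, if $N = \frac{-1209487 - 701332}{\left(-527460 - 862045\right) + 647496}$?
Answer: $- \frac{130038644785067900}{117599533841940879} \approx -1.1058$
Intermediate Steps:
$N = \frac{1910819}{742009}$ ($N = - \frac{1910819}{\left(-527460 - 862045\right) + 647496} = - \frac{1910819}{-1389505 + 647496} = - \frac{1910819}{-742009} = \left(-1910819\right) \left(- \frac{1}{742009}\right) = \frac{1910819}{742009} \approx 2.5752$)
$\frac{4543739 + N}{- \frac{4778499}{-424270} - 4109112} = \frac{4543739 + \frac{1910819}{742009}}{- \frac{4778499}{-424270} - 4109112} = \frac{3371497142470}{742009 \left(\left(-4778499\right) \left(- \frac{1}{424270}\right) - 4109112\right)} = \frac{3371497142470}{742009 \left(\frac{434409}{38570} - 4109112\right)} = \frac{3371497142470}{742009 \left(- \frac{158488015431}{38570}\right)} = \frac{3371497142470}{742009} \left(- \frac{38570}{158488015431}\right) = - \frac{130038644785067900}{117599533841940879}$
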